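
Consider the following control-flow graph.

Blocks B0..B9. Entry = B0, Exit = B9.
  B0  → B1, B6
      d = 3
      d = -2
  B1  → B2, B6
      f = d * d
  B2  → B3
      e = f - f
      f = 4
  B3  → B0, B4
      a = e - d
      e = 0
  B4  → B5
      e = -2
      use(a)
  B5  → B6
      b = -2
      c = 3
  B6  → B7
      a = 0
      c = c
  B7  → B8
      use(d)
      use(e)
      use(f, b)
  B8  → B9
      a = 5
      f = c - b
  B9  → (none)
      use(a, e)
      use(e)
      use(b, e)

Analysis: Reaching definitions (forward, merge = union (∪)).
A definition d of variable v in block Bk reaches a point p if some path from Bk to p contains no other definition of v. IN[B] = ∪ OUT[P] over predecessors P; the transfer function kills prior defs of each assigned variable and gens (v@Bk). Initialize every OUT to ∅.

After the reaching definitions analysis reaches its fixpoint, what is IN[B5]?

Fixpoint table:
  B0: | IN={a@B3, d@B0, e@B3, f@B2} | OUT={a@B3, d@B0, e@B3, f@B2}
  B1: | IN={a@B3, d@B0, e@B3, f@B2} | OUT={a@B3, d@B0, e@B3, f@B1}
  B2: | IN={a@B3, d@B0, e@B3, f@B1} | OUT={a@B3, d@B0, e@B2, f@B2}
  B3: | IN={a@B3, d@B0, e@B2, f@B2} | OUT={a@B3, d@B0, e@B3, f@B2}
  B4: | IN={a@B3, d@B0, e@B3, f@B2} | OUT={a@B3, d@B0, e@B4, f@B2}
  B5: | IN={a@B3, d@B0, e@B4, f@B2} | OUT={a@B3, b@B5, c@B5, d@B0, e@B4, f@B2}
  B6: | IN={a@B3, b@B5, c@B5, d@B0, e@B3, e@B4, f@B1, f@B2} | OUT={a@B6, b@B5, c@B6, d@B0, e@B3, e@B4, f@B1, f@B2}
  B7: | IN={a@B6, b@B5, c@B6, d@B0, e@B3, e@B4, f@B1, f@B2} | OUT={a@B6, b@B5, c@B6, d@B0, e@B3, e@B4, f@B1, f@B2}
  B8: | IN={a@B6, b@B5, c@B6, d@B0, e@B3, e@B4, f@B1, f@B2} | OUT={a@B8, b@B5, c@B6, d@B0, e@B3, e@B4, f@B8}
  B9: | IN={a@B8, b@B5, c@B6, d@B0, e@B3, e@B4, f@B8} | OUT={a@B8, b@B5, c@B6, d@B0, e@B3, e@B4, f@B8}

Merge at B5: IN[B5] = OUT[B4] = {a@B3, d@B0, e@B4, f@B2}

Answer: {a@B3, d@B0, e@B4, f@B2}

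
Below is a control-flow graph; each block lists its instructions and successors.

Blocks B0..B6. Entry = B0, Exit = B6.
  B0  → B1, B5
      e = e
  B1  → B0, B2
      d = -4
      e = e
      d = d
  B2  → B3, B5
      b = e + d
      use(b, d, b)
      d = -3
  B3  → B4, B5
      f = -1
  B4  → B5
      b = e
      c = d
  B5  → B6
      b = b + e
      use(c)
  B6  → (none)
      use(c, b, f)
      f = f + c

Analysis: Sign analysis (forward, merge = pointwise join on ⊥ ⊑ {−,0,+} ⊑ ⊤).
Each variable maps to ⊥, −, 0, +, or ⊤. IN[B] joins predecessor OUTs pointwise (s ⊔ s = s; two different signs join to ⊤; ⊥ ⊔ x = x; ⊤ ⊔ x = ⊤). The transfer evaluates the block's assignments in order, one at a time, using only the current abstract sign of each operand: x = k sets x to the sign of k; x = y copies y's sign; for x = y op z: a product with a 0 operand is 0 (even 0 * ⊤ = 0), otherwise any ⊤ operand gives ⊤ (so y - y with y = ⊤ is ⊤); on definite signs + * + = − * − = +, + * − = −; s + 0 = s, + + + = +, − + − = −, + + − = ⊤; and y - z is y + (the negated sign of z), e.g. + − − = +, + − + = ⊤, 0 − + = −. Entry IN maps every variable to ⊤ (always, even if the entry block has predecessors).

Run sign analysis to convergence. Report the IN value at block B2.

Per-block solution:
  B0: | IN=(all ⊤) | OUT=(all ⊤)
  B1: | IN=(all ⊤) | OUT={d:-; rest ⊤}
  B2: | IN={d:-; rest ⊤} | OUT={d:-; rest ⊤}
  B3: | IN={d:-; rest ⊤} | OUT={d:-, f:-; rest ⊤}
  B4: | IN={d:-, f:-; rest ⊤} | OUT={c:-, d:-, f:-; rest ⊤}
  B5: | IN=(all ⊤) | OUT=(all ⊤)
  B6: | IN=(all ⊤) | OUT=(all ⊤)

Merge at B2: IN[B2] = OUT[B1] = {a: ⊤, b: ⊤, c: ⊤, d: -, e: ⊤, f: ⊤}

Answer: {a: ⊤, b: ⊤, c: ⊤, d: -, e: ⊤, f: ⊤}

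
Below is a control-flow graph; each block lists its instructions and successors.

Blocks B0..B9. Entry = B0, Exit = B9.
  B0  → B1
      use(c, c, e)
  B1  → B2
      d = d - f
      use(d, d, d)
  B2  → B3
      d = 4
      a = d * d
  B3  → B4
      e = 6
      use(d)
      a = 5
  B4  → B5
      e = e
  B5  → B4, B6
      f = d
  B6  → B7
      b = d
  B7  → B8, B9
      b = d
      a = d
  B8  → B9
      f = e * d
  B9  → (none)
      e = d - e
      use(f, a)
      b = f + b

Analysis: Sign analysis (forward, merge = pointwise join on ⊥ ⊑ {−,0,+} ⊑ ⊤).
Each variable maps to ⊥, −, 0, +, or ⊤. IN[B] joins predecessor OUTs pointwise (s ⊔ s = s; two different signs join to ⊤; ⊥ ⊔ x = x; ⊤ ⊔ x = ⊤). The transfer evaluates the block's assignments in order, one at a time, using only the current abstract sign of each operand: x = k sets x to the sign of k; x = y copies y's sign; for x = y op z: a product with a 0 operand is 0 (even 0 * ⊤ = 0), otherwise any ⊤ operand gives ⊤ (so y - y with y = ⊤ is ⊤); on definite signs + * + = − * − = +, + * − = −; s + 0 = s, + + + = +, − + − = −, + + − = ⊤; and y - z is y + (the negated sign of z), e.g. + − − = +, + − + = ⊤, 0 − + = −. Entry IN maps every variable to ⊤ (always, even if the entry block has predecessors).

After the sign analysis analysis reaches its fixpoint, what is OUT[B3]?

Answer: {a: +, b: ⊤, c: ⊤, d: +, e: +, f: ⊤}

Derivation:
Converged values:
  B0:   IN=(all ⊤)   OUT=(all ⊤)
  B1:   IN=(all ⊤)   OUT=(all ⊤)
  B2:   IN=(all ⊤)   OUT={a:+, d:+; rest ⊤}
  B3:   IN={a:+, d:+; rest ⊤}   OUT={a:+, d:+, e:+; rest ⊤}
  B4:   IN={a:+, d:+, e:+; rest ⊤}   OUT={a:+, d:+, e:+; rest ⊤}
  B5:   IN={a:+, d:+, e:+; rest ⊤}   OUT={a:+, d:+, e:+, f:+; rest ⊤}
  B6:   IN={a:+, d:+, e:+, f:+; rest ⊤}   OUT={a:+, b:+, d:+, e:+, f:+; rest ⊤}
  B7:   IN={a:+, b:+, d:+, e:+, f:+; rest ⊤}   OUT={a:+, b:+, d:+, e:+, f:+; rest ⊤}
  B8:   IN={a:+, b:+, d:+, e:+, f:+; rest ⊤}   OUT={a:+, b:+, d:+, e:+, f:+; rest ⊤}
  B9:   IN={a:+, b:+, d:+, e:+, f:+; rest ⊤}   OUT={a:+, b:+, d:+, f:+; rest ⊤}

Merge at B3: IN[B3] = OUT[B2] = {a: +, b: ⊤, c: ⊤, d: +, e: ⊤, f: ⊤}
Applying B3's transfer function to that IN value gives OUT[B3] (row B3 above).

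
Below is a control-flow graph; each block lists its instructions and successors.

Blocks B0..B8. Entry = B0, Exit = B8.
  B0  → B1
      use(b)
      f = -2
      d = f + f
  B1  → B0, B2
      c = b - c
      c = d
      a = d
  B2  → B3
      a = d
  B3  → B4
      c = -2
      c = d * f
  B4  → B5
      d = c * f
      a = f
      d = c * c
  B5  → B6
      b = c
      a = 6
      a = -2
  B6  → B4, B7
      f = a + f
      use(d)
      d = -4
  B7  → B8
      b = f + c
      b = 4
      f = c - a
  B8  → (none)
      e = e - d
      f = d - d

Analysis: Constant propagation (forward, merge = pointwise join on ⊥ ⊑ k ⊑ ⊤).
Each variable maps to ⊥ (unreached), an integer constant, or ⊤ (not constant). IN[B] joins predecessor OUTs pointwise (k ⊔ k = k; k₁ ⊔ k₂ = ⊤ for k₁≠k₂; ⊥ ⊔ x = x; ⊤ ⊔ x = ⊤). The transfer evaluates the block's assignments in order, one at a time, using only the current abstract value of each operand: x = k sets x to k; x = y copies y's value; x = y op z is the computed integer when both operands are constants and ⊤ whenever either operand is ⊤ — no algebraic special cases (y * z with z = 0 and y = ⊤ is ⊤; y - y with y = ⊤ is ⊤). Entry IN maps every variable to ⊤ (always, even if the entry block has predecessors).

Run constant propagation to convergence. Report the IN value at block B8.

Answer: {a: -2, b: 4, c: 8, d: -4, e: ⊤, f: 10}

Derivation:
Converged values:
  B0:   IN=(all ⊤)   OUT={d:-4, f:-2; rest ⊤}
  B1:   IN={d:-4, f:-2; rest ⊤}   OUT={a:-4, c:-4, d:-4, f:-2; rest ⊤}
  B2:   IN={a:-4, c:-4, d:-4, f:-2; rest ⊤}   OUT={a:-4, c:-4, d:-4, f:-2; rest ⊤}
  B3:   IN={a:-4, c:-4, d:-4, f:-2; rest ⊤}   OUT={a:-4, c:8, d:-4, f:-2; rest ⊤}
  B4:   IN={c:8, d:-4; rest ⊤}   OUT={c:8, d:64; rest ⊤}
  B5:   IN={c:8, d:64; rest ⊤}   OUT={a:-2, b:8, c:8, d:64; rest ⊤}
  B6:   IN={a:-2, b:8, c:8, d:64; rest ⊤}   OUT={a:-2, b:8, c:8, d:-4; rest ⊤}
  B7:   IN={a:-2, b:8, c:8, d:-4; rest ⊤}   OUT={a:-2, b:4, c:8, d:-4, f:10; rest ⊤}
  B8:   IN={a:-2, b:4, c:8, d:-4, f:10; rest ⊤}   OUT={a:-2, b:4, c:8, d:-4, f:0; rest ⊤}

Merge at B8: IN[B8] = OUT[B7] = {a: -2, b: 4, c: 8, d: -4, e: ⊤, f: 10}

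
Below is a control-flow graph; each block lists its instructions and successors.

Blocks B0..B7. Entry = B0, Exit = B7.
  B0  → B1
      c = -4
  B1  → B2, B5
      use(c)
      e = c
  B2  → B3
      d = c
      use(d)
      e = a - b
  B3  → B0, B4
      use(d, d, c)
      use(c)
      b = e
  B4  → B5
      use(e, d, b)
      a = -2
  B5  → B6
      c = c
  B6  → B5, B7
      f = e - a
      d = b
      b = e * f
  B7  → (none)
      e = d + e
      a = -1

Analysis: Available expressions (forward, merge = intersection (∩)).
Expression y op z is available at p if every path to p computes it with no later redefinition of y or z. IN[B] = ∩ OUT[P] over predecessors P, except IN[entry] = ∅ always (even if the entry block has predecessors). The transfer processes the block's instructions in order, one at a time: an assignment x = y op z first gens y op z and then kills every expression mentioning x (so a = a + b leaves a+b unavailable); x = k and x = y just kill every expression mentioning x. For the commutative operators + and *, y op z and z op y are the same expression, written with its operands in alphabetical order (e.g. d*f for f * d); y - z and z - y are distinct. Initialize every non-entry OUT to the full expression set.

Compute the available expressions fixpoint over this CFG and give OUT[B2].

Answer: {a-b}

Derivation:
Per-block solution:
  B0:  IN={}  OUT={}
  B1:  IN={}  OUT={}
  B2:  IN={}  OUT={a-b}
  B3:  IN={a-b}  OUT={}
  B4:  IN={}  OUT={}
  B5:  IN={}  OUT={}
  B6:  IN={}  OUT={e*f, e-a}
  B7:  IN={e*f, e-a}  OUT={}

Merge at B2: IN[B2] = OUT[B1] = {}
Applying B2's transfer function to that IN value gives OUT[B2] (row B2 above).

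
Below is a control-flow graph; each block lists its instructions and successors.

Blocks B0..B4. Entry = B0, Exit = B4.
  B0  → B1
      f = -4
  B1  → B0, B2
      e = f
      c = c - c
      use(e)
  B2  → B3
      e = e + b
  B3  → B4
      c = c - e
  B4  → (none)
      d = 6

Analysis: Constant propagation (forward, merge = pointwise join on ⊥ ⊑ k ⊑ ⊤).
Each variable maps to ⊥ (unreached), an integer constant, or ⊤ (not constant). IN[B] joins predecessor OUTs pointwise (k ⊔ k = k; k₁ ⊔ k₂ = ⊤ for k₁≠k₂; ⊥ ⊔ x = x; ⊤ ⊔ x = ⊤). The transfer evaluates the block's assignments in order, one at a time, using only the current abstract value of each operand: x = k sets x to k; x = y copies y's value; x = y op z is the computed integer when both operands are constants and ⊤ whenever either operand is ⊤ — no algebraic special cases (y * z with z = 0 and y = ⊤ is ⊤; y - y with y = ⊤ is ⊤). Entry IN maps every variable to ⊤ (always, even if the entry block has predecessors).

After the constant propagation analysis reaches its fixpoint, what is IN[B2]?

Converged values:
  B0: | IN=(all ⊤) | OUT={f:-4; rest ⊤}
  B1: | IN={f:-4; rest ⊤} | OUT={e:-4, f:-4; rest ⊤}
  B2: | IN={e:-4, f:-4; rest ⊤} | OUT={f:-4; rest ⊤}
  B3: | IN={f:-4; rest ⊤} | OUT={f:-4; rest ⊤}
  B4: | IN={f:-4; rest ⊤} | OUT={d:6, f:-4; rest ⊤}

Merge at B2: IN[B2] = OUT[B1] = {a: ⊤, b: ⊤, c: ⊤, d: ⊤, e: -4, f: -4}

Answer: {a: ⊤, b: ⊤, c: ⊤, d: ⊤, e: -4, f: -4}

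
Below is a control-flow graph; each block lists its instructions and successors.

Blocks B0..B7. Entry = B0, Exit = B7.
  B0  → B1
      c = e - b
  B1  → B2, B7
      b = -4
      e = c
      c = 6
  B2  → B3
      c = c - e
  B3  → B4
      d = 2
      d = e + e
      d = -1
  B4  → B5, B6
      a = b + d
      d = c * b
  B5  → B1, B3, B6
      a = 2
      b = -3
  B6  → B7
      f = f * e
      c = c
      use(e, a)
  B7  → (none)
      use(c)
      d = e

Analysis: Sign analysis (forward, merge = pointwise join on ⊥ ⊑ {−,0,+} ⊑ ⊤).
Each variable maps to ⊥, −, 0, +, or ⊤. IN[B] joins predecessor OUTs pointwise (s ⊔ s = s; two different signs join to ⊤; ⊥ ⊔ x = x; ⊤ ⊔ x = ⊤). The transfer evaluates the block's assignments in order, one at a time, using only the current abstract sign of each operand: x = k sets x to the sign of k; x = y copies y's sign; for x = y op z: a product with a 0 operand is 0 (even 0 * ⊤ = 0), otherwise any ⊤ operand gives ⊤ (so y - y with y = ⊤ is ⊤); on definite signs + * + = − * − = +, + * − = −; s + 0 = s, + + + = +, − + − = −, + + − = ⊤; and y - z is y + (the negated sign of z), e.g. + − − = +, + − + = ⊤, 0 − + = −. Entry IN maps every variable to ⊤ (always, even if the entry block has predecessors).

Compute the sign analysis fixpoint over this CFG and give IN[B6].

Answer: {a: ⊤, b: -, c: ⊤, d: ⊤, e: ⊤, f: ⊤}

Working:
Fixpoint table:
  B0:   IN=(all ⊤)   OUT=(all ⊤)
  B1:   IN=(all ⊤)   OUT={b:-, c:+; rest ⊤}
  B2:   IN={b:-, c:+; rest ⊤}   OUT={b:-; rest ⊤}
  B3:   IN={b:-; rest ⊤}   OUT={b:-, d:-; rest ⊤}
  B4:   IN={b:-, d:-; rest ⊤}   OUT={a:-, b:-; rest ⊤}
  B5:   IN={a:-, b:-; rest ⊤}   OUT={a:+, b:-; rest ⊤}
  B6:   IN={b:-; rest ⊤}   OUT={b:-; rest ⊤}
  B7:   IN={b:-; rest ⊤}   OUT={b:-; rest ⊤}

Merge at B6: IN[B6] = OUT[B4] ⊔ OUT[B5] = {a: ⊤, b: -, c: ⊤, d: ⊤, e: ⊤, f: ⊤}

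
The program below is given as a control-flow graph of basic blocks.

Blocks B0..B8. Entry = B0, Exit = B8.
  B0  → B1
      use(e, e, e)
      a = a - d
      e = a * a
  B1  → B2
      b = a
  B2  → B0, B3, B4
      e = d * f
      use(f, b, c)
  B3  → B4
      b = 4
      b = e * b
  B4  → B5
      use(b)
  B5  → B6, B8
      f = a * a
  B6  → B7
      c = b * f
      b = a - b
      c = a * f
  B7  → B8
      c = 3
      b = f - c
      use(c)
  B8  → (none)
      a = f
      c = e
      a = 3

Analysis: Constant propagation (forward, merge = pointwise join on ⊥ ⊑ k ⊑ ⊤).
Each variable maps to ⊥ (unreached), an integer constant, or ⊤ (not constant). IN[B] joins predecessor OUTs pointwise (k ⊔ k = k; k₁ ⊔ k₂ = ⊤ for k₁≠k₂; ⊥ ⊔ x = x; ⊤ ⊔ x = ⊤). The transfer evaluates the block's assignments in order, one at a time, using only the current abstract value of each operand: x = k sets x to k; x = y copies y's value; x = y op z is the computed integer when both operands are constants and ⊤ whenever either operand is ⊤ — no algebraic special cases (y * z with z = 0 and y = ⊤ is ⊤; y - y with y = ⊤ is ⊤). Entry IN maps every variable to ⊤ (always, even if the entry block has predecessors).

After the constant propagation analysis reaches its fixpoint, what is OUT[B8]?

Answer: {a: 3, b: ⊤, c: ⊤, d: ⊤, e: ⊤, f: ⊤}

Derivation:
Converged values:
  B0: | IN=(all ⊤) | OUT=(all ⊤)
  B1: | IN=(all ⊤) | OUT=(all ⊤)
  B2: | IN=(all ⊤) | OUT=(all ⊤)
  B3: | IN=(all ⊤) | OUT=(all ⊤)
  B4: | IN=(all ⊤) | OUT=(all ⊤)
  B5: | IN=(all ⊤) | OUT=(all ⊤)
  B6: | IN=(all ⊤) | OUT=(all ⊤)
  B7: | IN=(all ⊤) | OUT={c:3; rest ⊤}
  B8: | IN=(all ⊤) | OUT={a:3; rest ⊤}

Merge at B8: IN[B8] = OUT[B5] ⊔ OUT[B7] = {a: ⊤, b: ⊤, c: ⊤, d: ⊤, e: ⊤, f: ⊤}
Applying B8's transfer function to that IN value gives OUT[B8] (row B8 above).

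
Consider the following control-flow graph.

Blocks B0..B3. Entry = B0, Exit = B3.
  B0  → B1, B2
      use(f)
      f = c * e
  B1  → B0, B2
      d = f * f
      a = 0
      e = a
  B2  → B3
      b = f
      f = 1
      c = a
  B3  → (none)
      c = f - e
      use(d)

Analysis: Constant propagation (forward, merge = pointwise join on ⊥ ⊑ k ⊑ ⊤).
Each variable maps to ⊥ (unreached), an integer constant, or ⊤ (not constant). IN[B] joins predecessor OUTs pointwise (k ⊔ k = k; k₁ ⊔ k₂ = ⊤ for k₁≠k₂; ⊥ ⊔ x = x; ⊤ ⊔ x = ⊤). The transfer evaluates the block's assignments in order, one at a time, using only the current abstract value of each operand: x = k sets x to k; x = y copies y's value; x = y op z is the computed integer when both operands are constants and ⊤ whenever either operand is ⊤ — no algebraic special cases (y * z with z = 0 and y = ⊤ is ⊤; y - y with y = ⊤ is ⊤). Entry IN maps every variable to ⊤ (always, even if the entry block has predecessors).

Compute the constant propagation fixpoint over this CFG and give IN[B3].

Converged values:
  B0:   IN=(all ⊤)   OUT=(all ⊤)
  B1:   IN=(all ⊤)   OUT={a:0, e:0; rest ⊤}
  B2:   IN=(all ⊤)   OUT={f:1; rest ⊤}
  B3:   IN={f:1; rest ⊤}   OUT={f:1; rest ⊤}

Merge at B3: IN[B3] = OUT[B2] = {a: ⊤, b: ⊤, c: ⊤, d: ⊤, e: ⊤, f: 1}

Answer: {a: ⊤, b: ⊤, c: ⊤, d: ⊤, e: ⊤, f: 1}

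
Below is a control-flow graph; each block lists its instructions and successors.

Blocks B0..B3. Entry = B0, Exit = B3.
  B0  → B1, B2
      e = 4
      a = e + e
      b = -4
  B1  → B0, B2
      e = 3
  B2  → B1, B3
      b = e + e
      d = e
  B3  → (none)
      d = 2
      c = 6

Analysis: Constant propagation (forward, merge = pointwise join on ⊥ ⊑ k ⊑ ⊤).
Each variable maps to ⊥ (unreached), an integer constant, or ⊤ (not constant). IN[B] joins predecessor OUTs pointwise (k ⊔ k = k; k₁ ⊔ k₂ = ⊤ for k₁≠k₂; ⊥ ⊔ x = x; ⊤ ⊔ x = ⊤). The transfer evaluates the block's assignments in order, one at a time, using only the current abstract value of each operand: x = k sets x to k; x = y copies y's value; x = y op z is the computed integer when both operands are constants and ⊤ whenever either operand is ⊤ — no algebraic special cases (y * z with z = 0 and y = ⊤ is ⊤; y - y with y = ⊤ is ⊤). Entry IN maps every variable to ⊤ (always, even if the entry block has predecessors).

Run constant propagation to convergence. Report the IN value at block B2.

Converged values:
  B0:  IN=(all ⊤)  OUT={a:8, b:-4, e:4; rest ⊤}
  B1:  IN={a:8; rest ⊤}  OUT={a:8, e:3; rest ⊤}
  B2:  IN={a:8; rest ⊤}  OUT={a:8; rest ⊤}
  B3:  IN={a:8; rest ⊤}  OUT={a:8, c:6, d:2; rest ⊤}

Merge at B2: IN[B2] = OUT[B0] ⊔ OUT[B1] = {a: 8, b: ⊤, c: ⊤, d: ⊤, e: ⊤, f: ⊤}

Answer: {a: 8, b: ⊤, c: ⊤, d: ⊤, e: ⊤, f: ⊤}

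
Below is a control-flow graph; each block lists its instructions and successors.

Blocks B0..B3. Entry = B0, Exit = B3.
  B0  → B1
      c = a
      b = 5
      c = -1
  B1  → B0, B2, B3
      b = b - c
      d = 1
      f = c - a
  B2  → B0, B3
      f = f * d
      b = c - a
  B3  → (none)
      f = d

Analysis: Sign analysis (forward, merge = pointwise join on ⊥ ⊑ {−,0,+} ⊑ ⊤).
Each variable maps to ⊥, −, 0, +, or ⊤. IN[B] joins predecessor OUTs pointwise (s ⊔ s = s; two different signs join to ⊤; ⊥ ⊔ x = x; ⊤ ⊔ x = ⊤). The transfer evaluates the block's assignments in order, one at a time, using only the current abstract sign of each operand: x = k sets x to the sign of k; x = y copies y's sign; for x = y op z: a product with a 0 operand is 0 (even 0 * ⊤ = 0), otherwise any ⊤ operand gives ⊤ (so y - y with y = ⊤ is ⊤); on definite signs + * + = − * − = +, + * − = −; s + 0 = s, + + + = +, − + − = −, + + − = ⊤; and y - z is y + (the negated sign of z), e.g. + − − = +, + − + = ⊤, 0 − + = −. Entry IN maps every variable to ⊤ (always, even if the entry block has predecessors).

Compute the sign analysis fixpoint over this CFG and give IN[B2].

Per-block solution:
  B0:  IN=(all ⊤)  OUT={b:+, c:-; rest ⊤}
  B1:  IN={b:+, c:-; rest ⊤}  OUT={b:+, c:-, d:+; rest ⊤}
  B2:  IN={b:+, c:-, d:+; rest ⊤}  OUT={c:-, d:+; rest ⊤}
  B3:  IN={c:-, d:+; rest ⊤}  OUT={c:-, d:+, f:+; rest ⊤}

Merge at B2: IN[B2] = OUT[B1] = {a: ⊤, b: +, c: -, d: +, e: ⊤, f: ⊤}

Answer: {a: ⊤, b: +, c: -, d: +, e: ⊤, f: ⊤}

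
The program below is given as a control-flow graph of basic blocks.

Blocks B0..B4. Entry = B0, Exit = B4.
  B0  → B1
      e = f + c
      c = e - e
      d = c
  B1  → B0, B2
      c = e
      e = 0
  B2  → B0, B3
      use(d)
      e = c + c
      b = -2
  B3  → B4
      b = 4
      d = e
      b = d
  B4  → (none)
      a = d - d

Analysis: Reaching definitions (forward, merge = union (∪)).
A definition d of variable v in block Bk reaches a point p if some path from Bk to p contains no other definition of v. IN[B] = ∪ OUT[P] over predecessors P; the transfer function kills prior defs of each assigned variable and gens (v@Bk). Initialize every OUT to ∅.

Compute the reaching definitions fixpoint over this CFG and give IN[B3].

Fixpoint table:
  B0:   IN={b@B2, c@B1, d@B0, e@B1, e@B2}   OUT={b@B2, c@B0, d@B0, e@B0}
  B1:   IN={b@B2, c@B0, d@B0, e@B0}   OUT={b@B2, c@B1, d@B0, e@B1}
  B2:   IN={b@B2, c@B1, d@B0, e@B1}   OUT={b@B2, c@B1, d@B0, e@B2}
  B3:   IN={b@B2, c@B1, d@B0, e@B2}   OUT={b@B3, c@B1, d@B3, e@B2}
  B4:   IN={b@B3, c@B1, d@B3, e@B2}   OUT={a@B4, b@B3, c@B1, d@B3, e@B2}

Merge at B3: IN[B3] = OUT[B2] = {b@B2, c@B1, d@B0, e@B2}

Answer: {b@B2, c@B1, d@B0, e@B2}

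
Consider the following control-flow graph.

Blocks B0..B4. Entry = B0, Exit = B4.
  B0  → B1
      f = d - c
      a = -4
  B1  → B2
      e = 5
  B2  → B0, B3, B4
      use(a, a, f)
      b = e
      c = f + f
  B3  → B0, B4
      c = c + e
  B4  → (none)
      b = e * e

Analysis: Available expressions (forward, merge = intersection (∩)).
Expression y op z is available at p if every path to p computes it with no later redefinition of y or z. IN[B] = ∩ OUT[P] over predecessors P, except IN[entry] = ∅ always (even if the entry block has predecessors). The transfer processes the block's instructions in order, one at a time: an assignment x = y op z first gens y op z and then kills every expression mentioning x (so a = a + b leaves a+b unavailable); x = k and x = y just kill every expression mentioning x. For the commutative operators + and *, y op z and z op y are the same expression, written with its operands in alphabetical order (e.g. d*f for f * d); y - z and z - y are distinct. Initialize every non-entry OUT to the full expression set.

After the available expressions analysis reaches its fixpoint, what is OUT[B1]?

Fixpoint table:
  B0:   IN={}   OUT={d-c}
  B1:   IN={d-c}   OUT={d-c}
  B2:   IN={d-c}   OUT={f+f}
  B3:   IN={f+f}   OUT={f+f}
  B4:   IN={f+f}   OUT={e*e, f+f}

Merge at B1: IN[B1] = OUT[B0] = {d-c}
Applying B1's transfer function to that IN value gives OUT[B1] (row B1 above).

Answer: {d-c}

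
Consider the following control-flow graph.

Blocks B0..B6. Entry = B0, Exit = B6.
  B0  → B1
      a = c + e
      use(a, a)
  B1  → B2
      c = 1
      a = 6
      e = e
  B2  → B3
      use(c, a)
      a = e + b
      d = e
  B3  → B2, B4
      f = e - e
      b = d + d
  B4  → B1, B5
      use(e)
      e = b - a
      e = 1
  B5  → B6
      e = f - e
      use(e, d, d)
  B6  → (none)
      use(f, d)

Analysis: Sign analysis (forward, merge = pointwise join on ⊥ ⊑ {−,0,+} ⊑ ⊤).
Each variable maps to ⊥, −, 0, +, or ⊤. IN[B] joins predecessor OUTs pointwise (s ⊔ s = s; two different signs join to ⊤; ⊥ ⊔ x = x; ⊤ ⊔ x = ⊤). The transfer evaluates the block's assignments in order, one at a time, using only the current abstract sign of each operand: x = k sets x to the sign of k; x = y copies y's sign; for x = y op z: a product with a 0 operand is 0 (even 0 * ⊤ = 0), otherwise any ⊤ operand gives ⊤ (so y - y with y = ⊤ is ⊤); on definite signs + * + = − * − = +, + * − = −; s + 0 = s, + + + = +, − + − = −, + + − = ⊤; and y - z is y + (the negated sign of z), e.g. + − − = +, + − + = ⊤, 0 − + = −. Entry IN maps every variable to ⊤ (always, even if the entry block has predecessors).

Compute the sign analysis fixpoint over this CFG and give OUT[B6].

Answer: {a: ⊤, b: ⊤, c: +, d: ⊤, e: ⊤, f: ⊤}

Working:
Fixpoint table:
  B0:   IN=(all ⊤)   OUT=(all ⊤)
  B1:   IN=(all ⊤)   OUT={a:+, c:+; rest ⊤}
  B2:   IN={c:+; rest ⊤}   OUT={c:+; rest ⊤}
  B3:   IN={c:+; rest ⊤}   OUT={c:+; rest ⊤}
  B4:   IN={c:+; rest ⊤}   OUT={c:+, e:+; rest ⊤}
  B5:   IN={c:+, e:+; rest ⊤}   OUT={c:+; rest ⊤}
  B6:   IN={c:+; rest ⊤}   OUT={c:+; rest ⊤}

Merge at B6: IN[B6] = OUT[B5] = {a: ⊤, b: ⊤, c: +, d: ⊤, e: ⊤, f: ⊤}
Applying B6's transfer function to that IN value gives OUT[B6] (row B6 above).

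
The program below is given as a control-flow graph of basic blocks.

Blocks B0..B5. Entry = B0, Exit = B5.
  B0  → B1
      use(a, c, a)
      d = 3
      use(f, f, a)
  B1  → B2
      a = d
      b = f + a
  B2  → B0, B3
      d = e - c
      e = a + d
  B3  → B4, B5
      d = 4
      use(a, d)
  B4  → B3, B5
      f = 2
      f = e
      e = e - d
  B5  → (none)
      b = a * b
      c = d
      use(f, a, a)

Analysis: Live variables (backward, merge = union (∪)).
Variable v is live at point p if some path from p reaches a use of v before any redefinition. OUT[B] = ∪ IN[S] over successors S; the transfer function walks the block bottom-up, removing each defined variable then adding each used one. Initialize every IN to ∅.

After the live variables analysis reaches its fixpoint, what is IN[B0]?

Converged values:
  B0: | IN={a, c, e, f} | OUT={c, d, e, f}
  B1: | IN={c, d, e, f} | OUT={a, b, c, e, f}
  B2: | IN={a, b, c, e, f} | OUT={a, b, c, e, f}
  B3: | IN={a, b, e, f} | OUT={a, b, d, e, f}
  B4: | IN={a, b, d, e} | OUT={a, b, d, e, f}
  B5: | IN={a, b, d, f} | OUT={}

Merge at B0: OUT[B0] = IN[B1] = {c, d, e, f}
Applying B0's transfer function to that OUT value gives IN[B0] (row B0 above).

Answer: {a, c, e, f}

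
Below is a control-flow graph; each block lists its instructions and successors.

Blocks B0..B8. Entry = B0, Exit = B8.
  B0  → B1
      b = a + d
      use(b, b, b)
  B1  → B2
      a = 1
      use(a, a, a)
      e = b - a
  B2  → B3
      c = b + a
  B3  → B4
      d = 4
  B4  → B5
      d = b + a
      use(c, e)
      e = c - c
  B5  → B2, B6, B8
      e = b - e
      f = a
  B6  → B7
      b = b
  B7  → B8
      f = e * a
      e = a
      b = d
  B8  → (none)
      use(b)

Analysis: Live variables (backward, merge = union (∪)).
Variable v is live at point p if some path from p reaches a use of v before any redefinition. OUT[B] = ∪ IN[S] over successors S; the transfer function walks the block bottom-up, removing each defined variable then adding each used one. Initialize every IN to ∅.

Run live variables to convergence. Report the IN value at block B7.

Per-block solution:
  B0: | IN={a, d} | OUT={b}
  B1: | IN={b} | OUT={a, b, e}
  B2: | IN={a, b, e} | OUT={a, b, c, e}
  B3: | IN={a, b, c, e} | OUT={a, b, c, e}
  B4: | IN={a, b, c, e} | OUT={a, b, d, e}
  B5: | IN={a, b, d, e} | OUT={a, b, d, e}
  B6: | IN={a, b, d, e} | OUT={a, d, e}
  B7: | IN={a, d, e} | OUT={b}
  B8: | IN={b} | OUT={}

Merge at B7: OUT[B7] = IN[B8] = {b}
Applying B7's transfer function to that OUT value gives IN[B7] (row B7 above).

Answer: {a, d, e}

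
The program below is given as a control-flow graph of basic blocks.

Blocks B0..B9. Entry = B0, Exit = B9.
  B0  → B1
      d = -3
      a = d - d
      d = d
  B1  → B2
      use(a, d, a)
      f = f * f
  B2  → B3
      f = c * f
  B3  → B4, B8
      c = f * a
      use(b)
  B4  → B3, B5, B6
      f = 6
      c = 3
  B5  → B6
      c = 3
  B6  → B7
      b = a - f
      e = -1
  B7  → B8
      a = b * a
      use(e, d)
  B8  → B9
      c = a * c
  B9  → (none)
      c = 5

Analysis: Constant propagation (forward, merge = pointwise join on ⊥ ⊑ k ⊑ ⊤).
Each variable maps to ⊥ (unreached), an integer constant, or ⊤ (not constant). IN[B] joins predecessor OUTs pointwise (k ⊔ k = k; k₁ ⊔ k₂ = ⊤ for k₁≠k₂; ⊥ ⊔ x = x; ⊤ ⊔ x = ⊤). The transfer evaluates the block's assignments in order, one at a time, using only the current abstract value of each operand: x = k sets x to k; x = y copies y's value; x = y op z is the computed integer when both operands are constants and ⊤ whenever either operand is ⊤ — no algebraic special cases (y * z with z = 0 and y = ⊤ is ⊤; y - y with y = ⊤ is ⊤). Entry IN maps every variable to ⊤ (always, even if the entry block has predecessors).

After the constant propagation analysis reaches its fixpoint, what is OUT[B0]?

Answer: {a: 0, b: ⊤, c: ⊤, d: -3, e: ⊤, f: ⊤}

Derivation:
Fixpoint table:
  B0:   IN=(all ⊤)   OUT={a:0, d:-3; rest ⊤}
  B1:   IN={a:0, d:-3; rest ⊤}   OUT={a:0, d:-3; rest ⊤}
  B2:   IN={a:0, d:-3; rest ⊤}   OUT={a:0, d:-3; rest ⊤}
  B3:   IN={a:0, d:-3; rest ⊤}   OUT={a:0, d:-3; rest ⊤}
  B4:   IN={a:0, d:-3; rest ⊤}   OUT={a:0, c:3, d:-3, f:6; rest ⊤}
  B5:   IN={a:0, c:3, d:-3, f:6; rest ⊤}   OUT={a:0, c:3, d:-3, f:6; rest ⊤}
  B6:   IN={a:0, c:3, d:-3, f:6; rest ⊤}   OUT={a:0, b:-6, c:3, d:-3, e:-1, f:6; rest ⊤}
  B7:   IN={a:0, b:-6, c:3, d:-3, e:-1, f:6; rest ⊤}   OUT={a:0, b:-6, c:3, d:-3, e:-1, f:6; rest ⊤}
  B8:   IN={a:0, d:-3; rest ⊤}   OUT={a:0, d:-3; rest ⊤}
  B9:   IN={a:0, d:-3; rest ⊤}   OUT={a:0, c:5, d:-3; rest ⊤}

B0 is the boundary node: IN[B0] = {a: ⊤, b: ⊤, c: ⊤, d: ⊤, e: ⊤, f: ⊤}
Applying B0's transfer function to that IN value gives OUT[B0] (row B0 above).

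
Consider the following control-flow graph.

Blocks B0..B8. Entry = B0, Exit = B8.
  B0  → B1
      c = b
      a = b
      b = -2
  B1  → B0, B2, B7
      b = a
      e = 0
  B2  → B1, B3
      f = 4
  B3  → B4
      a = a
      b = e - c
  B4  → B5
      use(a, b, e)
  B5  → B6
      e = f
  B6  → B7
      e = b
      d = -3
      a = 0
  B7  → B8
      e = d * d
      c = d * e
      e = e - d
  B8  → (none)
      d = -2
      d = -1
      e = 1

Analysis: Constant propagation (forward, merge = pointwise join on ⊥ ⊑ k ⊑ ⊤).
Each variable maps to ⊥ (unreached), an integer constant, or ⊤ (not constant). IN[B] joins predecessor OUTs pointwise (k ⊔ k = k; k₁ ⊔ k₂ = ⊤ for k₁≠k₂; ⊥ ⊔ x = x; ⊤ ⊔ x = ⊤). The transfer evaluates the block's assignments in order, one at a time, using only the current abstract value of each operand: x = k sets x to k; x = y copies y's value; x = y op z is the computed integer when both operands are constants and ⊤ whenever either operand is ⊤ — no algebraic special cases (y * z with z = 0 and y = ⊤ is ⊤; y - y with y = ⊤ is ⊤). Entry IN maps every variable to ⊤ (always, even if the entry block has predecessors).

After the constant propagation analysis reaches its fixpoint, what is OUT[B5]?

Answer: {a: ⊤, b: ⊤, c: ⊤, d: ⊤, e: 4, f: 4}

Derivation:
Per-block solution:
  B0:  IN=(all ⊤)  OUT={b:-2; rest ⊤}
  B1:  IN=(all ⊤)  OUT={e:0; rest ⊤}
  B2:  IN={e:0; rest ⊤}  OUT={e:0, f:4; rest ⊤}
  B3:  IN={e:0, f:4; rest ⊤}  OUT={e:0, f:4; rest ⊤}
  B4:  IN={e:0, f:4; rest ⊤}  OUT={e:0, f:4; rest ⊤}
  B5:  IN={e:0, f:4; rest ⊤}  OUT={e:4, f:4; rest ⊤}
  B6:  IN={e:4, f:4; rest ⊤}  OUT={a:0, d:-3, f:4; rest ⊤}
  B7:  IN=(all ⊤)  OUT=(all ⊤)
  B8:  IN=(all ⊤)  OUT={d:-1, e:1; rest ⊤}

Merge at B5: IN[B5] = OUT[B4] = {a: ⊤, b: ⊤, c: ⊤, d: ⊤, e: 0, f: 4}
Applying B5's transfer function to that IN value gives OUT[B5] (row B5 above).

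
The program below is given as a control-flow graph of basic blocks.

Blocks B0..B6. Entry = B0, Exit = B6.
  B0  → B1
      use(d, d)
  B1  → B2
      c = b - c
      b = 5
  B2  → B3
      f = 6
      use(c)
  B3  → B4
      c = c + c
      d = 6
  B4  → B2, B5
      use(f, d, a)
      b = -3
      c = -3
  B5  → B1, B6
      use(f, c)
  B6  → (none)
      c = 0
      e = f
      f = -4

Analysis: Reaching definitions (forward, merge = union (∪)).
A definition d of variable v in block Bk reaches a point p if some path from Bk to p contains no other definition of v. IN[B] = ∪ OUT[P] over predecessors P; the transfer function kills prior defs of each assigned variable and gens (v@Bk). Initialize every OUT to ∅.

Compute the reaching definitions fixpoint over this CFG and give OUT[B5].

Per-block solution:
  B0: | IN={} | OUT={}
  B1: | IN={b@B4, c@B4, d@B3, f@B2} | OUT={b@B1, c@B1, d@B3, f@B2}
  B2: | IN={b@B1, b@B4, c@B1, c@B4, d@B3, f@B2} | OUT={b@B1, b@B4, c@B1, c@B4, d@B3, f@B2}
  B3: | IN={b@B1, b@B4, c@B1, c@B4, d@B3, f@B2} | OUT={b@B1, b@B4, c@B3, d@B3, f@B2}
  B4: | IN={b@B1, b@B4, c@B3, d@B3, f@B2} | OUT={b@B4, c@B4, d@B3, f@B2}
  B5: | IN={b@B4, c@B4, d@B3, f@B2} | OUT={b@B4, c@B4, d@B3, f@B2}
  B6: | IN={b@B4, c@B4, d@B3, f@B2} | OUT={b@B4, c@B6, d@B3, e@B6, f@B6}

Merge at B5: IN[B5] = OUT[B4] = {b@B4, c@B4, d@B3, f@B2}
Applying B5's transfer function to that IN value gives OUT[B5] (row B5 above).

Answer: {b@B4, c@B4, d@B3, f@B2}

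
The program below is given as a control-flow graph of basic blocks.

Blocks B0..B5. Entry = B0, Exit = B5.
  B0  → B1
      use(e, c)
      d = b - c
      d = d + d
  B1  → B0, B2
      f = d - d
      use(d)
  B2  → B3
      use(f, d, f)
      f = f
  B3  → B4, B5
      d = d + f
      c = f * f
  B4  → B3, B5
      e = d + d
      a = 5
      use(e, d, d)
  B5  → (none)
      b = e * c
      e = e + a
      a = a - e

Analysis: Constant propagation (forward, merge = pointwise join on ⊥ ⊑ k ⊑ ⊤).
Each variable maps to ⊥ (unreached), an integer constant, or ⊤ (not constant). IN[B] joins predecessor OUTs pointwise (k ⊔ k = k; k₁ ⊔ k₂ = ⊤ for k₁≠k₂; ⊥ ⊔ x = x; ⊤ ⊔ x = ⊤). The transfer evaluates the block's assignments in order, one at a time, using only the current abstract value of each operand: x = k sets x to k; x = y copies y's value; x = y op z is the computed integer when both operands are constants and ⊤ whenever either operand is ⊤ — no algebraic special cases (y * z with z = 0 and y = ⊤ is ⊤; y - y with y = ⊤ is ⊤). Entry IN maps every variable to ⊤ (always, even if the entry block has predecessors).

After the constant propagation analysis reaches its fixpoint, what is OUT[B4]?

Answer: {a: 5, b: ⊤, c: ⊤, d: ⊤, e: ⊤, f: ⊤}

Derivation:
Fixpoint table:
  B0: | IN=(all ⊤) | OUT=(all ⊤)
  B1: | IN=(all ⊤) | OUT=(all ⊤)
  B2: | IN=(all ⊤) | OUT=(all ⊤)
  B3: | IN=(all ⊤) | OUT=(all ⊤)
  B4: | IN=(all ⊤) | OUT={a:5; rest ⊤}
  B5: | IN=(all ⊤) | OUT=(all ⊤)

Merge at B4: IN[B4] = OUT[B3] = {a: ⊤, b: ⊤, c: ⊤, d: ⊤, e: ⊤, f: ⊤}
Applying B4's transfer function to that IN value gives OUT[B4] (row B4 above).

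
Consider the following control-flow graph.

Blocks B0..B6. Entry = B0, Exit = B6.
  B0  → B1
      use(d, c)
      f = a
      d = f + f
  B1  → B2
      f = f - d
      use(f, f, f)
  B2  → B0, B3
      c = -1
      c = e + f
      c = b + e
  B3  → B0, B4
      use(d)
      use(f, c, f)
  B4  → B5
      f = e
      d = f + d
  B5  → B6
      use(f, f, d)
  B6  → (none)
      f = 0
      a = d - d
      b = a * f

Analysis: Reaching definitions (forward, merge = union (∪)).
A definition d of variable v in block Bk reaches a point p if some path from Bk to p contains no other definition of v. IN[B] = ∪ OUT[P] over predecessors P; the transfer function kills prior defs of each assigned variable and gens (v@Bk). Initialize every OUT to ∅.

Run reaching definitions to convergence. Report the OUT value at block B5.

Answer: {c@B2, d@B4, f@B4}

Trace:
Converged values:
  B0:  IN={c@B2, d@B0, f@B1}  OUT={c@B2, d@B0, f@B0}
  B1:  IN={c@B2, d@B0, f@B0}  OUT={c@B2, d@B0, f@B1}
  B2:  IN={c@B2, d@B0, f@B1}  OUT={c@B2, d@B0, f@B1}
  B3:  IN={c@B2, d@B0, f@B1}  OUT={c@B2, d@B0, f@B1}
  B4:  IN={c@B2, d@B0, f@B1}  OUT={c@B2, d@B4, f@B4}
  B5:  IN={c@B2, d@B4, f@B4}  OUT={c@B2, d@B4, f@B4}
  B6:  IN={c@B2, d@B4, f@B4}  OUT={a@B6, b@B6, c@B2, d@B4, f@B6}

Merge at B5: IN[B5] = OUT[B4] = {c@B2, d@B4, f@B4}
Applying B5's transfer function to that IN value gives OUT[B5] (row B5 above).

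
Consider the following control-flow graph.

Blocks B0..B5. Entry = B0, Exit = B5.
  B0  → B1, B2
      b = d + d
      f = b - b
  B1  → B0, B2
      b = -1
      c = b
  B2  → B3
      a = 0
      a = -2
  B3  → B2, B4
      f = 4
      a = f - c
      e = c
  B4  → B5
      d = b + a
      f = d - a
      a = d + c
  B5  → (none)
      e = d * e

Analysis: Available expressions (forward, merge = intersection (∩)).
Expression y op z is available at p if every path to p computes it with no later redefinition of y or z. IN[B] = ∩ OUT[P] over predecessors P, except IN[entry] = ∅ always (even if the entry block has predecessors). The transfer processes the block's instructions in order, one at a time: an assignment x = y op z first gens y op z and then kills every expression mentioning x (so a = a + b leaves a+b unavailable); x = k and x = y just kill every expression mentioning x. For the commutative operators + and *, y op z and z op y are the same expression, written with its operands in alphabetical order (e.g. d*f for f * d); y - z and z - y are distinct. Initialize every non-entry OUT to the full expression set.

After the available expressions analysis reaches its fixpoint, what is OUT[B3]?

Answer: {d+d, f-c}

Trace:
Per-block solution:
  B0:  IN={}  OUT={b-b, d+d}
  B1:  IN={b-b, d+d}  OUT={d+d}
  B2:  IN={d+d}  OUT={d+d}
  B3:  IN={d+d}  OUT={d+d, f-c}
  B4:  IN={d+d, f-c}  OUT={c+d}
  B5:  IN={c+d}  OUT={c+d}

Merge at B3: IN[B3] = OUT[B2] = {d+d}
Applying B3's transfer function to that IN value gives OUT[B3] (row B3 above).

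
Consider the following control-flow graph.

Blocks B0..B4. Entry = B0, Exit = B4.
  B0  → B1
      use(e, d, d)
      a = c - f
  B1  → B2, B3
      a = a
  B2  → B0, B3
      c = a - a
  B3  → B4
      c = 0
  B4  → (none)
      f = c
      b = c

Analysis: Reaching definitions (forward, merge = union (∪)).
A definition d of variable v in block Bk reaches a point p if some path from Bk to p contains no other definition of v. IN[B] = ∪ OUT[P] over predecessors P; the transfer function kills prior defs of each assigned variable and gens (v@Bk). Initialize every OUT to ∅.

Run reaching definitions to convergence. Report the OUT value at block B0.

Fixpoint table:
  B0: | IN={a@B1, c@B2} | OUT={a@B0, c@B2}
  B1: | IN={a@B0, c@B2} | OUT={a@B1, c@B2}
  B2: | IN={a@B1, c@B2} | OUT={a@B1, c@B2}
  B3: | IN={a@B1, c@B2} | OUT={a@B1, c@B3}
  B4: | IN={a@B1, c@B3} | OUT={a@B1, b@B4, c@B3, f@B4}

Merge at B0 (entry node, so the boundary value {} is joined with the incoming edge(s)): IN[B0] = {} ⊔ OUT[B2] = {a@B1, c@B2}
Applying B0's transfer function to that IN value gives OUT[B0] (row B0 above).

Answer: {a@B0, c@B2}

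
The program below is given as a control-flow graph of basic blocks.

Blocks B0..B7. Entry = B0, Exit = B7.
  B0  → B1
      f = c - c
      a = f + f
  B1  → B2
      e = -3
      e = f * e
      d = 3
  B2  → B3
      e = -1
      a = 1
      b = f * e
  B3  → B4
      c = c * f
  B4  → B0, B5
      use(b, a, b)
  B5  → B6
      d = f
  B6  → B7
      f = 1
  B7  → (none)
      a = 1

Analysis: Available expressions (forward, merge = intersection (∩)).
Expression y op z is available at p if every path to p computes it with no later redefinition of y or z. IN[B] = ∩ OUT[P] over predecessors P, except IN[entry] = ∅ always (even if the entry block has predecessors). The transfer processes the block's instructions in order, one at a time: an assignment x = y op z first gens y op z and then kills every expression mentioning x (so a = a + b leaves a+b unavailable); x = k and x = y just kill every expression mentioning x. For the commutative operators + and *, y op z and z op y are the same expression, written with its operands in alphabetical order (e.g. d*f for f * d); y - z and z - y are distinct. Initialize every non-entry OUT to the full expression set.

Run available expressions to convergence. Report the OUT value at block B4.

Converged values:
  B0: | IN={} | OUT={c-c, f+f}
  B1: | IN={c-c, f+f} | OUT={c-c, f+f}
  B2: | IN={c-c, f+f} | OUT={c-c, e*f, f+f}
  B3: | IN={c-c, e*f, f+f} | OUT={e*f, f+f}
  B4: | IN={e*f, f+f} | OUT={e*f, f+f}
  B5: | IN={e*f, f+f} | OUT={e*f, f+f}
  B6: | IN={e*f, f+f} | OUT={}
  B7: | IN={} | OUT={}

Merge at B4: IN[B4] = OUT[B3] = {e*f, f+f}
Applying B4's transfer function to that IN value gives OUT[B4] (row B4 above).

Answer: {e*f, f+f}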